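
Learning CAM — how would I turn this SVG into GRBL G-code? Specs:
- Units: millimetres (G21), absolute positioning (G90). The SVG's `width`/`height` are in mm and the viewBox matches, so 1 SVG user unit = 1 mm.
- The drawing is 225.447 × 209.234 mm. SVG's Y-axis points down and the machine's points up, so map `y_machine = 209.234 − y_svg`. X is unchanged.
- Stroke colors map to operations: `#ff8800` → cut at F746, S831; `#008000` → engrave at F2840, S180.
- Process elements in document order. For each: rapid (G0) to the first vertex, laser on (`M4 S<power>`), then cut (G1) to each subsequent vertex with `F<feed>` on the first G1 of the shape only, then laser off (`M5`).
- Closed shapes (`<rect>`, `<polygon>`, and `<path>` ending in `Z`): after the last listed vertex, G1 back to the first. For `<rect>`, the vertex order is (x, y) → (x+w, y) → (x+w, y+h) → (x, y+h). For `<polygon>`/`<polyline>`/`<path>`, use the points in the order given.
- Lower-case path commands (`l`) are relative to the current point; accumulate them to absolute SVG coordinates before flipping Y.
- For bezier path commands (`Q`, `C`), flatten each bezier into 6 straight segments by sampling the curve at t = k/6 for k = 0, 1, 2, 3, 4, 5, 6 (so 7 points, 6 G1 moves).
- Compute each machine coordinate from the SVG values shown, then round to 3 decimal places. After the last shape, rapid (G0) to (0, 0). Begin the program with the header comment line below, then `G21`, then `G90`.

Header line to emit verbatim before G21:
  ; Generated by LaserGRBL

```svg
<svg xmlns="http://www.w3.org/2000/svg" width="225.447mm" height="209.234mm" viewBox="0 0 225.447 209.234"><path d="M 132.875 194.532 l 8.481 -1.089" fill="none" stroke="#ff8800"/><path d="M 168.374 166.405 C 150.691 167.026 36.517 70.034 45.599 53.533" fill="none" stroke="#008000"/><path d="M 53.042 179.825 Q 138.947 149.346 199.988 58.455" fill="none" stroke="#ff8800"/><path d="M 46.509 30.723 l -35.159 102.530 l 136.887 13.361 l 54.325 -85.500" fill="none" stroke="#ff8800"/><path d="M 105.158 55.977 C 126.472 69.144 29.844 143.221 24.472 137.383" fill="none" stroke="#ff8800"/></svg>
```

Since the viewBox matches the mm dimensions, user units are millimetres directly. The only transform is the Y-flip y_m = 209.234 − y_svg.

Shape 1 is a line segment drawn with `<path>`. Its stroke #ff8800 means cut at S831, F746. After flipping Y the toolpath is (132.875,14.702) → (141.356,15.791).

Shape 2 is a cubic bezier drawn with `<path>`. Its stroke #008000 means engrave at S180, F2840. After flipping Y the toolpath is (168.374,42.829) → (152.509,49.828) → (126.666,68.149) → (96.950,92.844) → (69.464,118.966) → (50.312,141.567) → (45.599,155.701).

Shape 3 is a quadratic bezier drawn with `<path>`. Its stroke #ff8800 means cut at S831, F746. After flipping Y the toolpath is (53.042,29.409) → (80.986,41.247) → (107.549,56.441) → (132.731,74.991) → (156.531,96.897) → (178.950,122.160) → (199.988,150.779).

Shape 4 is a open polyline drawn with `<path>`. Its stroke #ff8800 means cut at S831, F746. After flipping Y the toolpath is (46.509,178.511) → (11.350,75.981) → (148.237,62.620) → (202.562,148.120).

Shape 5 is a cubic bezier drawn with `<path>`. Its stroke #ff8800 means cut at S831, F746. After flipping Y the toolpath is (105.158,153.257) → (106.955,142.250) → (94.906,125.002) → (74.822,105.427) → (52.515,87.436) → (33.794,74.940) → (24.472,71.851).

; Generated by LaserGRBL
G21
G90
G0 X132.875 Y14.702
M4 S831
G1 X141.356 Y15.791 F746
M5
G0 X168.374 Y42.829
M4 S180
G1 X152.509 Y49.828 F2840
G1 X126.666 Y68.149
G1 X96.950 Y92.844
G1 X69.464 Y118.966
G1 X50.312 Y141.567
G1 X45.599 Y155.701
M5
G0 X53.042 Y29.409
M4 S831
G1 X80.986 Y41.247 F746
G1 X107.549 Y56.441
G1 X132.731 Y74.991
G1 X156.531 Y96.897
G1 X178.950 Y122.160
G1 X199.988 Y150.779
M5
G0 X46.509 Y178.511
M4 S831
G1 X11.350 Y75.981 F746
G1 X148.237 Y62.620
G1 X202.562 Y148.120
M5
G0 X105.158 Y153.257
M4 S831
G1 X106.955 Y142.250 F746
G1 X94.906 Y125.002
G1 X74.822 Y105.427
G1 X52.515 Y87.436
G1 X33.794 Y74.940
G1 X24.472 Y71.851
M5
G0 X0.000 Y0.000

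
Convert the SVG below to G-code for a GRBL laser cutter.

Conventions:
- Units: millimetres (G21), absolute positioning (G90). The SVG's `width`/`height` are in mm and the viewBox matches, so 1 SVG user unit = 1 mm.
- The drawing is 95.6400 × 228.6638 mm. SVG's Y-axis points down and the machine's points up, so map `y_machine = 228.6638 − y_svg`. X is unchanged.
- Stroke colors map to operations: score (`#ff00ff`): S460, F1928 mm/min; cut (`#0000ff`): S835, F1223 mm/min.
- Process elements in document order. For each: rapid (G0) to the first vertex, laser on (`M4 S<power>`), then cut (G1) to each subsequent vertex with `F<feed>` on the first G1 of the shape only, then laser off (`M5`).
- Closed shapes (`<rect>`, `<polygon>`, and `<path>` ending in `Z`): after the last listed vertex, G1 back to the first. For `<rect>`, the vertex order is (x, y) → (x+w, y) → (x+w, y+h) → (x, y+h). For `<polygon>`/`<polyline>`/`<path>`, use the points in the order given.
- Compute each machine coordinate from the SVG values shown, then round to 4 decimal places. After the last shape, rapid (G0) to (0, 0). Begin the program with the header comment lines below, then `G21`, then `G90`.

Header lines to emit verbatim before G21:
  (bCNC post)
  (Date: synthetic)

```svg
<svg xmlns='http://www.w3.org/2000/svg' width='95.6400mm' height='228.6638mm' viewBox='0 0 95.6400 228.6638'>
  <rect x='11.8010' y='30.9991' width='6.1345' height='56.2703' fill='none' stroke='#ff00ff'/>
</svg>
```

(bCNC post)
(Date: synthetic)
G21
G90
G0 X11.8010 Y197.6647
M4 S460
G1 X17.9355 Y197.6647 F1928
G1 X17.9355 Y141.3944
G1 X11.8010 Y141.3944
G1 X11.8010 Y197.6647
M5
G0 X0.0000 Y0.0000

Since the viewBox matches the mm dimensions, user units are millimetres directly. The only transform is the Y-flip y_m = 228.6638 − y_svg.

Shape 1 is a rectangle drawn with `<rect>`. Its stroke #ff00ff means score at S460, F1928. After flipping Y the toolpath is (11.8010,197.6647) → (17.9355,197.6647) → (17.9355,141.3944) → (11.8010,141.3944) → (11.8010,197.6647), returning to the start.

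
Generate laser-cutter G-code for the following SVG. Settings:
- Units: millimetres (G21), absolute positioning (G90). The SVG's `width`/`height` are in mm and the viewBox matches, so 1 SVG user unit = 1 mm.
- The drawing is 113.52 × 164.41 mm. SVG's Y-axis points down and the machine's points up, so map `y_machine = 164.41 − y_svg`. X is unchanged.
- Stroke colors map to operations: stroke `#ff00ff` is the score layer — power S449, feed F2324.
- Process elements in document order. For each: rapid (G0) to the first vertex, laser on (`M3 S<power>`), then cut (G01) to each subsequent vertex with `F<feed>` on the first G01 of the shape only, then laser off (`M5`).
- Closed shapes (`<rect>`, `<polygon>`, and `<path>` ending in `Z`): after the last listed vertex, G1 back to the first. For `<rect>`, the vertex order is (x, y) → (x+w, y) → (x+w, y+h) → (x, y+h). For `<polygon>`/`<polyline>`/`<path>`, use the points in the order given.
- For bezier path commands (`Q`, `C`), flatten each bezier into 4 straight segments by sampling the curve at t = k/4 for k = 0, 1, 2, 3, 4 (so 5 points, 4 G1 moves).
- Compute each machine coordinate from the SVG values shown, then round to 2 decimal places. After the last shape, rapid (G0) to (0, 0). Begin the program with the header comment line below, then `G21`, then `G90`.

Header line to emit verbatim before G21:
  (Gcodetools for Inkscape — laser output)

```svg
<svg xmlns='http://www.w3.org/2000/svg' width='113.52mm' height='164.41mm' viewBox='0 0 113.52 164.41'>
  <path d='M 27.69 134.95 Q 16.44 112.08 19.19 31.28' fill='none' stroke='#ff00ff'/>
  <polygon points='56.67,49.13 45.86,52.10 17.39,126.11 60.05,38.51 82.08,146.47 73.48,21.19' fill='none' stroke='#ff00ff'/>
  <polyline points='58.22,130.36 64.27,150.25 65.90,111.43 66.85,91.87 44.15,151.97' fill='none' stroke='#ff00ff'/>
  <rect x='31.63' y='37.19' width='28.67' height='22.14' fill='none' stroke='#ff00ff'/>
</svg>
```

(Gcodetools for Inkscape — laser output)
G21
G90
G0 X27.69 Y29.46
M3 S449
G01 X22.94 Y44.52 F2324
G01 X19.94 Y66.81
G01 X18.69 Y96.35
G01 X19.19 Y133.13
M5
G0 X56.67 Y115.28
M3 S449
G01 X45.86 Y112.31 F2324
G01 X17.39 Y38.30
G01 X60.05 Y125.90
G01 X82.08 Y17.94
G01 X73.48 Y143.22
G01 X56.67 Y115.28
M5
G0 X58.22 Y34.05
M3 S449
G01 X64.27 Y14.16 F2324
G01 X65.90 Y52.98
G01 X66.85 Y72.54
G01 X44.15 Y12.44
M5
G0 X31.63 Y127.22
M3 S449
G01 X60.30 Y127.22 F2324
G01 X60.30 Y105.08
G01 X31.63 Y105.08
G01 X31.63 Y127.22
M5
G0 X0.00 Y0.00

Since the viewBox matches the mm dimensions, user units are millimetres directly. The only transform is the Y-flip y_m = 164.41 − y_svg.

Shape 1 is a quadratic bezier drawn with `<path>`. Its stroke #ff00ff means score at S449, F2324. After flipping Y the toolpath is (27.69,29.46) → (22.94,44.52) → (19.94,66.81) → (18.69,96.35) → (19.19,133.13).

Shape 2 is a closed polygon drawn with `<polygon>`. Its stroke #ff00ff means score at S449, F2324. After flipping Y the toolpath is (56.67,115.28) → (45.86,112.31) → (17.39,38.30) → (60.05,125.90) → (82.08,17.94) → (73.48,143.22) → (56.67,115.28), returning to the start.

Shape 3 is a open polyline drawn with `<polyline>`. Its stroke #ff00ff means score at S449, F2324. After flipping Y the toolpath is (58.22,34.05) → (64.27,14.16) → (65.90,52.98) → (66.85,72.54) → (44.15,12.44).

Shape 4 is a rectangle drawn with `<rect>`. Its stroke #ff00ff means score at S449, F2324. After flipping Y the toolpath is (31.63,127.22) → (60.30,127.22) → (60.30,105.08) → (31.63,105.08) → (31.63,127.22), returning to the start.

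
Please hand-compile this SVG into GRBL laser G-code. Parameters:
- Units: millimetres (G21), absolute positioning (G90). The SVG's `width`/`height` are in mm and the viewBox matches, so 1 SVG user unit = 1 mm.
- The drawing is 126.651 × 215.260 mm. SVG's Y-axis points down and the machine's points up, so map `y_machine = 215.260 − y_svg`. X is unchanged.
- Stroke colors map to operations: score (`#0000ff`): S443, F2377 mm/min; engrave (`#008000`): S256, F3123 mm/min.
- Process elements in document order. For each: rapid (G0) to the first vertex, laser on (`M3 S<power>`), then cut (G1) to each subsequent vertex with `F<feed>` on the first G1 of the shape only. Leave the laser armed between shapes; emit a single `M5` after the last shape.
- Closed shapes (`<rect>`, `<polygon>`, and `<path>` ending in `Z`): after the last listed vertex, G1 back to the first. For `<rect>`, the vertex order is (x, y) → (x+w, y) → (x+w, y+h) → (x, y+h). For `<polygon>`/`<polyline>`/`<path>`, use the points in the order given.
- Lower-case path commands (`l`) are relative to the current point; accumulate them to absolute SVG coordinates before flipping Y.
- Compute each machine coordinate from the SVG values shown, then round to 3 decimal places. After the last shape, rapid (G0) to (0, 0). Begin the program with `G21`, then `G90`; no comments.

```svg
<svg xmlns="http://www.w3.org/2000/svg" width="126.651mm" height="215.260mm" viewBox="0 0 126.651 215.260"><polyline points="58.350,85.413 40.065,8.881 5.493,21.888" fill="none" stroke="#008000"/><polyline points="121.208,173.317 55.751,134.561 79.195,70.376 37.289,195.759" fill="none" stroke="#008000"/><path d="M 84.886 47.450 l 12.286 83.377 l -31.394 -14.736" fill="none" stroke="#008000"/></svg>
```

1 u = 1 mm; y_m = 215.260 − y.

[1] `<polyline>` open polyline, #008000→engrave S256 F3123: (58.350,129.847) → (40.065,206.379) → (5.493,193.372)

[2] `<polyline>` open polyline, #008000→engrave S256 F3123: (121.208,41.943) → (55.751,80.699) → (79.195,144.884) → (37.289,19.501)

[3] `<path>` open polyline, #008000→engrave S256 F3123: (84.886,167.810) → (97.172,84.433) → (65.778,99.169)

G21
G90
G0 X58.350 Y129.847
M3 S256
G1 X40.065 Y206.379 F3123
G1 X5.493 Y193.372
G0 X121.208 Y41.943
M3 S256
G1 X55.751 Y80.699 F3123
G1 X79.195 Y144.884
G1 X37.289 Y19.501
G0 X84.886 Y167.810
M3 S256
G1 X97.172 Y84.433 F3123
G1 X65.778 Y99.169
M5
G0 X0.000 Y0.000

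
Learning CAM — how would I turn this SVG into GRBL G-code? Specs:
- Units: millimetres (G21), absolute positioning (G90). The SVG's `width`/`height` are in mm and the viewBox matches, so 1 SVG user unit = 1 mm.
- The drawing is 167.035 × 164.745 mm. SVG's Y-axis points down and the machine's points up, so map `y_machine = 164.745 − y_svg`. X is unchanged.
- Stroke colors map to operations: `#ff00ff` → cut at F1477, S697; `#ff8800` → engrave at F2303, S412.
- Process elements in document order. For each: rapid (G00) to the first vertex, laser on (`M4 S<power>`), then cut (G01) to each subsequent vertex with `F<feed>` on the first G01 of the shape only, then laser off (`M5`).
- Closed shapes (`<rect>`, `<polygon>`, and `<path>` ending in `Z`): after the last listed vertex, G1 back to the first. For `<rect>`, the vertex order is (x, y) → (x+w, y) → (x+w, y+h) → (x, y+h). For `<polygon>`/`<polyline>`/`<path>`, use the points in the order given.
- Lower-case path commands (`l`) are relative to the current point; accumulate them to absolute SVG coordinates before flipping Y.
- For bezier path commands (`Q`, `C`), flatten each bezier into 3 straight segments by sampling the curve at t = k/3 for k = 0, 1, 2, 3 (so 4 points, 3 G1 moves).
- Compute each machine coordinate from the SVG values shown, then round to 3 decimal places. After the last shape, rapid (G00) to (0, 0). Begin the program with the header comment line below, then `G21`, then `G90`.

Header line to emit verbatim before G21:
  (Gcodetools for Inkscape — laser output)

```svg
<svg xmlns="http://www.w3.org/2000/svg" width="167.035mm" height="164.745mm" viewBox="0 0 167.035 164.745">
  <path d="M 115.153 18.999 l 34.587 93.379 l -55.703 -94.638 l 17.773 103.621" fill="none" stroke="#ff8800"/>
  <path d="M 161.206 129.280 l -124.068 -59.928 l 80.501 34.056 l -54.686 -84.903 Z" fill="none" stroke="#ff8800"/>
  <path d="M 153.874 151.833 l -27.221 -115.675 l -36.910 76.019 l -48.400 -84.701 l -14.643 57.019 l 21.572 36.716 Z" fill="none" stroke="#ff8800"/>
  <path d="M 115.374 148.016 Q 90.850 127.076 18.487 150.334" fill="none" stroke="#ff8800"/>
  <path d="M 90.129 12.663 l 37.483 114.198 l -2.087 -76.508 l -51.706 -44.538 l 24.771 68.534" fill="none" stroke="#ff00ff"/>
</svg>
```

(Gcodetools for Inkscape — laser output)
G21
G90
G00 X115.153 Y145.746
M4 S412
G01 X149.740 Y52.367 F2303
G01 X94.037 Y147.005
G01 X111.810 Y43.384
M5
G00 X161.206 Y35.465
M4 S412
G01 X37.138 Y95.393 F2303
G01 X117.639 Y61.337
G01 X62.953 Y146.240
G01 X161.206 Y35.465
M5
G00 X153.874 Y12.912
M4 S412
G01 X126.653 Y128.587 F2303
G01 X89.743 Y52.568
G01 X41.343 Y137.269
G01 X26.700 Y80.250
G01 X48.272 Y43.534
G01 X153.874 Y12.912
M5
G00 X115.374 Y16.729
M4 S412
G01 X93.709 Y25.778 F2303
G01 X61.414 Y25.005
G01 X18.487 Y14.411
M5
G00 X90.129 Y152.082
M4 S697
G01 X127.612 Y37.884 F1477
G01 X125.525 Y114.392
G01 X73.819 Y158.930
G01 X98.590 Y90.396
M5
G00 X0.000 Y0.000

Since the viewBox matches the mm dimensions, user units are millimetres directly. The only transform is the Y-flip y_m = 164.745 − y_svg.

Shape 1 is a open polyline drawn with `<path>`. Its stroke #ff8800 means engrave at S412, F2303. After flipping Y the toolpath is (115.153,145.746) → (149.740,52.367) → (94.037,147.005) → (111.810,43.384).

Shape 2 is a closed polygon drawn with `<path>`. Its stroke #ff8800 means engrave at S412, F2303. After flipping Y the toolpath is (161.206,35.465) → (37.138,95.393) → (117.639,61.337) → (62.953,146.240) → (161.206,35.465), returning to the start.

Shape 3 is a closed polygon drawn with `<path>`. Its stroke #ff8800 means engrave at S412, F2303. After flipping Y the toolpath is (153.874,12.912) → (126.653,128.587) → (89.743,52.568) → (41.343,137.269) → (26.700,80.250) → (48.272,43.534) → (153.874,12.912), returning to the start.

Shape 4 is a quadratic bezier drawn with `<path>`. Its stroke #ff8800 means engrave at S412, F2303. After flipping Y the toolpath is (115.374,16.729) → (93.709,25.778) → (61.414,25.005) → (18.487,14.411).

Shape 5 is a open polyline drawn with `<path>`. Its stroke #ff00ff means cut at S697, F1477. After flipping Y the toolpath is (90.129,152.082) → (127.612,37.884) → (125.525,114.392) → (73.819,158.930) → (98.590,90.396).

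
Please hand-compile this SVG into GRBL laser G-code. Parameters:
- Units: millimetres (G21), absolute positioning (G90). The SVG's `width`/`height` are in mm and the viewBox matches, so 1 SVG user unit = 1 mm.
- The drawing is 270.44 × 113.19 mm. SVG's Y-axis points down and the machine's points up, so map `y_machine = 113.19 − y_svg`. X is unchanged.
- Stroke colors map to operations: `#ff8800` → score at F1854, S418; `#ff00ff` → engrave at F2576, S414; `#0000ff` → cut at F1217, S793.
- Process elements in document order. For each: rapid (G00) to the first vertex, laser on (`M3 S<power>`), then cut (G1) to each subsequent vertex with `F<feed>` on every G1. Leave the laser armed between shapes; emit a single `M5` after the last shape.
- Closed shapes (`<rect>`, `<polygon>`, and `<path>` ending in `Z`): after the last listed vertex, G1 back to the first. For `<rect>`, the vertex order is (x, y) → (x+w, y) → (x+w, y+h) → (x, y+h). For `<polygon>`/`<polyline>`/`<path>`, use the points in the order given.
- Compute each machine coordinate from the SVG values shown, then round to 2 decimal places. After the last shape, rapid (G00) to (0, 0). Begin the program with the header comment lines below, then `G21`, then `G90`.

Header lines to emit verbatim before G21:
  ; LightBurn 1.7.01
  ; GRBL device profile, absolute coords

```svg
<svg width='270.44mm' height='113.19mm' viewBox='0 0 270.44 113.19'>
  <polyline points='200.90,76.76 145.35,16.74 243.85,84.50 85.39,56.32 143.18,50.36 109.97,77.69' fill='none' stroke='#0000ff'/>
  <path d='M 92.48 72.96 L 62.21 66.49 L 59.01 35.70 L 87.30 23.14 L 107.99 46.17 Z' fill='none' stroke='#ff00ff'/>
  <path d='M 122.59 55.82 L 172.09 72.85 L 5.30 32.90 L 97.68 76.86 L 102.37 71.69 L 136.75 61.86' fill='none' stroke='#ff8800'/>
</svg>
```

viewBox `0 0 270.44 113.19` with mm width/height → 1 unit = 1 mm. Flip: y_m = 113.19 − y_svg.

**Shape 1** — `<polyline>` open polyline, stroke `#0000ff` → cut (S793, F1217). Machine vertices: (200.90,36.43) → (145.35,96.45) → (243.85,28.69) → (85.39,56.87) → (143.18,62.83) → (109.97,35.50). Open path.

**Shape 2** — `<path>` regular polygon, stroke `#ff00ff` → engrave (S414, F2576). Machine vertices: (92.48,40.23) → (62.21,46.70) → (59.01,77.49) → (87.30,90.05) → (107.99,67.02) → (92.48,40.23). Closed: final G1 returns to the first vertex.

**Shape 3** — `<path>` open polyline, stroke `#ff8800` → score (S418, F1854). Machine vertices: (122.59,57.37) → (172.09,40.34) → (5.30,80.29) → (97.68,36.33) → (102.37,41.50) → (136.75,51.33). Open path.

; LightBurn 1.7.01
; GRBL device profile, absolute coords
G21
G90
G00 X200.90 Y36.43
M3 S793
G1 X145.35 Y96.45 F1217
G1 X243.85 Y28.69 F1217
G1 X85.39 Y56.87 F1217
G1 X143.18 Y62.83 F1217
G1 X109.97 Y35.50 F1217
G00 X92.48 Y40.23
M3 S414
G1 X62.21 Y46.70 F2576
G1 X59.01 Y77.49 F2576
G1 X87.30 Y90.05 F2576
G1 X107.99 Y67.02 F2576
G1 X92.48 Y40.23 F2576
G00 X122.59 Y57.37
M3 S418
G1 X172.09 Y40.34 F1854
G1 X5.30 Y80.29 F1854
G1 X97.68 Y36.33 F1854
G1 X102.37 Y41.50 F1854
G1 X136.75 Y51.33 F1854
M5
G00 X0.00 Y0.00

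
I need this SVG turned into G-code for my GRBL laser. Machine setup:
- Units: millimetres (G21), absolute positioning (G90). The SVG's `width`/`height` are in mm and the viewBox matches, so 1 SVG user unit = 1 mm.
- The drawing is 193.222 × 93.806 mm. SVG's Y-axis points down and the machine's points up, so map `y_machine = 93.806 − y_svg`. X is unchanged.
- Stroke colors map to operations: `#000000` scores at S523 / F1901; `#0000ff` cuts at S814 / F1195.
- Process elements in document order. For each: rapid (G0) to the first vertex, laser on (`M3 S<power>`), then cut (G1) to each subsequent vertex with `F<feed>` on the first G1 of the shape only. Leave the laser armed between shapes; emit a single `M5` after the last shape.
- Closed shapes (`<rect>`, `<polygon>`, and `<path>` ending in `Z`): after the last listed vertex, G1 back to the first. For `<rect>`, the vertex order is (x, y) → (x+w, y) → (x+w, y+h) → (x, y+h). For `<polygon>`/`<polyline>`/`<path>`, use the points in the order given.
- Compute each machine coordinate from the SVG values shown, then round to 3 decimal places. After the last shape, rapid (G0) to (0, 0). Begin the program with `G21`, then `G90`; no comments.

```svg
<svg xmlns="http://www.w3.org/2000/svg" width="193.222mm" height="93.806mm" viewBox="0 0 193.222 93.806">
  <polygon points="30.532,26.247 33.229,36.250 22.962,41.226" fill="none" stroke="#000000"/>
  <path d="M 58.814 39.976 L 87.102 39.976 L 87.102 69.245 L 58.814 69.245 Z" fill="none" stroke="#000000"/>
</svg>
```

viewBox `0 0 193.222 93.806` with mm width/height → 1 unit = 1 mm. Flip: y_m = 93.806 − y_svg.

**Shape 1** — `<polygon>` closed polygon, stroke `#000000` → score (S523, F1901). Machine vertices: (30.532,67.559) → (33.229,57.556) → (22.962,52.580) → (30.532,67.559). Closed: final G1 returns to the first vertex.

**Shape 2** — `<path>` rectangle, stroke `#000000` → score (S523, F1901). Machine vertices: (58.814,53.830) → (87.102,53.830) → (87.102,24.561) → (58.814,24.561) → (58.814,53.830). Closed: final G1 returns to the first vertex.

G21
G90
G0 X30.532 Y67.559
M3 S523
G1 X33.229 Y57.556 F1901
G1 X22.962 Y52.580
G1 X30.532 Y67.559
G0 X58.814 Y53.830
M3 S523
G1 X87.102 Y53.830 F1901
G1 X87.102 Y24.561
G1 X58.814 Y24.561
G1 X58.814 Y53.830
M5
G0 X0.000 Y0.000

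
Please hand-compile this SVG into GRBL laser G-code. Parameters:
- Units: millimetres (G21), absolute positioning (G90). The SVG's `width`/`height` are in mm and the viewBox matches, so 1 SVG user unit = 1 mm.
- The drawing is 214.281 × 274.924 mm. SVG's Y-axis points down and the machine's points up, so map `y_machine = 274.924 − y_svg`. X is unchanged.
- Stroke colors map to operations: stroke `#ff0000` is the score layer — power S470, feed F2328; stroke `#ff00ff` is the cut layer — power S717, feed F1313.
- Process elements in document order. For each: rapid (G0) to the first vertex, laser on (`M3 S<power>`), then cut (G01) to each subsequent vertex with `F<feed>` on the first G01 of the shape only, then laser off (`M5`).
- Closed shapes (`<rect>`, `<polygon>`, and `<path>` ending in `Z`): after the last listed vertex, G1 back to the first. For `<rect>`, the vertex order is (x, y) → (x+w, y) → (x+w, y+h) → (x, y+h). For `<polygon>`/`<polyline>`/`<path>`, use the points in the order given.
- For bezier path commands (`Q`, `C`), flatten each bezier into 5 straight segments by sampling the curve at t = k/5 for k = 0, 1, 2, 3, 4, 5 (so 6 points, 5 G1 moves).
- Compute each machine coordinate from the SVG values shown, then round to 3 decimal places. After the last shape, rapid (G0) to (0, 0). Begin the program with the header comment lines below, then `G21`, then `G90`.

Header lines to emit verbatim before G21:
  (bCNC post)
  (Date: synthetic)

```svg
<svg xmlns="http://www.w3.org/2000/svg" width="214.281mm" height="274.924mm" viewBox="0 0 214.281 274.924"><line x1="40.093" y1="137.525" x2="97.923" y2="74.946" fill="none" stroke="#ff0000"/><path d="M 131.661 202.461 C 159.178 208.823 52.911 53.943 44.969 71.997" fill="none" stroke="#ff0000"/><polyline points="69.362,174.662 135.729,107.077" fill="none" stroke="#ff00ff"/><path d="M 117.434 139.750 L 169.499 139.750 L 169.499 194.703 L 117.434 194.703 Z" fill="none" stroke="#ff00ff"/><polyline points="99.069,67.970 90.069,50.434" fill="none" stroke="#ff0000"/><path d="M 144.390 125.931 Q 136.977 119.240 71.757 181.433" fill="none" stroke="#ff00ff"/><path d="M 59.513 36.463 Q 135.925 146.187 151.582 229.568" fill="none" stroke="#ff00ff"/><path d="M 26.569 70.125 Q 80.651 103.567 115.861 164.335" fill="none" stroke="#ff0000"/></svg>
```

(bCNC post)
(Date: synthetic)
G21
G90
G0 X40.093 Y137.399
M3 S470
G01 X97.923 Y199.978 F2328
M5
G0 X131.661 Y72.463
M3 S470
G01 X133.974 Y85.321 F2328
G01 X115.320 Y120.837
G01 X86.840 Y162.971
G01 X59.676 Y195.681
G01 X44.969 Y202.927
M5
G0 X69.362 Y100.262
M3 S717
G01 X135.729 Y167.847 F1313
M5
G0 X117.434 Y135.174
M3 S717
G01 X169.499 Y135.174 F1313
G01 X169.499 Y80.221
G01 X117.434 Y80.221
G01 X117.434 Y135.174
M5
G0 X99.069 Y206.954
M3 S470
G01 X90.069 Y224.490 F2328
M5
G0 X144.390 Y148.993
M3 S717
G01 X139.113 Y148.914 F1313
G01 X129.210 Y143.324
G01 X114.684 Y132.224
G01 X95.533 Y115.613
G01 X71.757 Y93.491
M5
G0 X59.513 Y238.461
M3 S717
G01 X87.648 Y195.625 F1313
G01 X110.922 Y154.897
G01 X129.336 Y116.276
G01 X142.889 Y79.762
G01 X151.582 Y45.356
M5
G0 X26.569 Y204.799
M3 S470
G01 X47.447 Y190.329 F2328
G01 X66.815 Y173.673
G01 X84.673 Y154.831
G01 X101.022 Y133.803
G01 X115.861 Y110.589
M5
G0 X0.000 Y0.000

viewBox `0 0 214.281 274.924` with mm width/height → 1 unit = 1 mm. Flip: y_m = 274.924 − y_svg.

**Shape 1** — `<line>` line segment, stroke `#ff0000` → score (S470, F2328). Machine vertices: (40.093,137.399) → (97.923,199.978). Open path.

**Shape 2** — `<path>` cubic bezier, stroke `#ff0000` → score (S470, F2328). Control points (SVG): P0=(131.661,202.461), P1=(159.178,208.823), P2=(52.911,53.943), P3=(44.969,71.997); sampled at t=k/5. Machine vertices: (131.661,72.463) → (133.974,85.321) → (115.320,120.837) → (86.840,162.971) → (59.676,195.681) → (44.969,202.927). Open path.

**Shape 3** — `<polyline>` line segment, stroke `#ff00ff` → cut (S717, F1313). Machine vertices: (69.362,100.262) → (135.729,167.847). Open path.

**Shape 4** — `<path>` rectangle, stroke `#ff00ff` → cut (S717, F1313). Machine vertices: (117.434,135.174) → (169.499,135.174) → (169.499,80.221) → (117.434,80.221) → (117.434,135.174). Closed: final G1 returns to the first vertex.

**Shape 5** — `<polyline>` line segment, stroke `#ff0000` → score (S470, F2328). Machine vertices: (99.069,206.954) → (90.069,224.490). Open path.

**Shape 6** — `<path>` quadratic bezier, stroke `#ff00ff` → cut (S717, F1313). Control points (SVG): P0=(144.390,125.931), P1=(136.977,119.240), P2=(71.757,181.433); sampled at t=k/5. Machine vertices: (144.390,148.993) → (139.113,148.914) → (129.210,143.324) → (114.684,132.224) → (95.533,115.613) → (71.757,93.491). Open path.

**Shape 7** — `<path>` quadratic bezier, stroke `#ff00ff` → cut (S717, F1313). Control points (SVG): P0=(59.513,36.463), P1=(135.925,146.187), P2=(151.582,229.568); sampled at t=k/5. Machine vertices: (59.513,238.461) → (87.648,195.625) → (110.922,154.897) → (129.336,116.276) → (142.889,79.762) → (151.582,45.356). Open path.

**Shape 8** — `<path>` quadratic bezier, stroke `#ff0000` → score (S470, F2328). Control points (SVG): P0=(26.569,70.125), P1=(80.651,103.567), P2=(115.861,164.335); sampled at t=k/5. Machine vertices: (26.569,204.799) → (47.447,190.329) → (66.815,173.673) → (84.673,154.831) → (101.022,133.803) → (115.861,110.589). Open path.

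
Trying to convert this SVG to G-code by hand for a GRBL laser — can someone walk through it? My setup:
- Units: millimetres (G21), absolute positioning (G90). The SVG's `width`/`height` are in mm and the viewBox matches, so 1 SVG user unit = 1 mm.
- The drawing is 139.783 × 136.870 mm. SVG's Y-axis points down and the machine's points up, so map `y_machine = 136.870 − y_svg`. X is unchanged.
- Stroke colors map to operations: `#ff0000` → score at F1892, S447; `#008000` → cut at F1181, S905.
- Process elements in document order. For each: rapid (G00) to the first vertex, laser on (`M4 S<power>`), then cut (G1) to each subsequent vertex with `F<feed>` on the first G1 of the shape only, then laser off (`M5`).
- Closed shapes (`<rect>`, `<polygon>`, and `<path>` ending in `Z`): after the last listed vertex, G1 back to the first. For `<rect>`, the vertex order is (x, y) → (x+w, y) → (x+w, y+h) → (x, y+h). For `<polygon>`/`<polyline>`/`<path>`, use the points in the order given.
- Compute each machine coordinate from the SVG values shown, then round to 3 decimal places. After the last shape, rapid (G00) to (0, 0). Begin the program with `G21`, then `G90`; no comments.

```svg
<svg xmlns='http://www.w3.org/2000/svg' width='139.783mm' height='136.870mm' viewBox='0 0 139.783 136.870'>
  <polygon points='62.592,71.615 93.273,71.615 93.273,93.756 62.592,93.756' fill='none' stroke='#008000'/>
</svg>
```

1 u = 1 mm; y_m = 136.870 − y.

[1] `<polygon>` rectangle, #008000→cut S905 F1181: (62.592,65.255) → (93.273,65.255) → (93.273,43.114) → (62.592,43.114) → (62.592,65.255) (closed)

G21
G90
G00 X62.592 Y65.255
M4 S905
G1 X93.273 Y65.255 F1181
G1 X93.273 Y43.114
G1 X62.592 Y43.114
G1 X62.592 Y65.255
M5
G00 X0.000 Y0.000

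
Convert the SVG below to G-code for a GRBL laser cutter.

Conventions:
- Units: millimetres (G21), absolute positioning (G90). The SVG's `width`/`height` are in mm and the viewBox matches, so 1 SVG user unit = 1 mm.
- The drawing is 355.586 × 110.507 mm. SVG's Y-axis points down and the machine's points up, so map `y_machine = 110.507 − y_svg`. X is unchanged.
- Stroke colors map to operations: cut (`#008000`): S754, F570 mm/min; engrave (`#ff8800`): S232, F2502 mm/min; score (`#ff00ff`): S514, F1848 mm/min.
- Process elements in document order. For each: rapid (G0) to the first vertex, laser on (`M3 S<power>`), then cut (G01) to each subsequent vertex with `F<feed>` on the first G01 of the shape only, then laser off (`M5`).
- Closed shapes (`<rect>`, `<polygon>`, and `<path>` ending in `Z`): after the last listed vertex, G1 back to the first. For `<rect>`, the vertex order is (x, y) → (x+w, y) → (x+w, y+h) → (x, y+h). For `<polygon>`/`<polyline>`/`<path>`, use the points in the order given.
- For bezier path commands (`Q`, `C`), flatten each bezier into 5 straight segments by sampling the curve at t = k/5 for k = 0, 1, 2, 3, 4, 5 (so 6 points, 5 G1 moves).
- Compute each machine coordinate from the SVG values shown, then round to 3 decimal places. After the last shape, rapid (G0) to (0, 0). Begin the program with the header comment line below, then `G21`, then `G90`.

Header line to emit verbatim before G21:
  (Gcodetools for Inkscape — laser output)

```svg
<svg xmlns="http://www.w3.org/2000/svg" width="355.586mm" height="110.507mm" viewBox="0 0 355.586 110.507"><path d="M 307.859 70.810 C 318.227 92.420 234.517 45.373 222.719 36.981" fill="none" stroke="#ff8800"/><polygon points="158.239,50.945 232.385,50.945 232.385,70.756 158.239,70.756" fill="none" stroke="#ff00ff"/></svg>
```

1 u = 1 mm; y_m = 110.507 − y.

[1] `<path>` cubic bezier, #ff8800→engrave S232 F2502: (307.859,39.697) → (304.118,34.111) → (285.767,39.852) → (260.771,51.769) → (237.099,64.711) → (222.719,73.526)

[2] `<polygon>` rectangle, #ff00ff→score S514 F1848: (158.239,59.562) → (232.385,59.562) → (232.385,39.751) → (158.239,39.751) → (158.239,59.562) (closed)

(Gcodetools for Inkscape — laser output)
G21
G90
G0 X307.859 Y39.697
M3 S232
G01 X304.118 Y34.111 F2502
G01 X285.767 Y39.852
G01 X260.771 Y51.769
G01 X237.099 Y64.711
G01 X222.719 Y73.526
M5
G0 X158.239 Y59.562
M3 S514
G01 X232.385 Y59.562 F1848
G01 X232.385 Y39.751
G01 X158.239 Y39.751
G01 X158.239 Y59.562
M5
G0 X0.000 Y0.000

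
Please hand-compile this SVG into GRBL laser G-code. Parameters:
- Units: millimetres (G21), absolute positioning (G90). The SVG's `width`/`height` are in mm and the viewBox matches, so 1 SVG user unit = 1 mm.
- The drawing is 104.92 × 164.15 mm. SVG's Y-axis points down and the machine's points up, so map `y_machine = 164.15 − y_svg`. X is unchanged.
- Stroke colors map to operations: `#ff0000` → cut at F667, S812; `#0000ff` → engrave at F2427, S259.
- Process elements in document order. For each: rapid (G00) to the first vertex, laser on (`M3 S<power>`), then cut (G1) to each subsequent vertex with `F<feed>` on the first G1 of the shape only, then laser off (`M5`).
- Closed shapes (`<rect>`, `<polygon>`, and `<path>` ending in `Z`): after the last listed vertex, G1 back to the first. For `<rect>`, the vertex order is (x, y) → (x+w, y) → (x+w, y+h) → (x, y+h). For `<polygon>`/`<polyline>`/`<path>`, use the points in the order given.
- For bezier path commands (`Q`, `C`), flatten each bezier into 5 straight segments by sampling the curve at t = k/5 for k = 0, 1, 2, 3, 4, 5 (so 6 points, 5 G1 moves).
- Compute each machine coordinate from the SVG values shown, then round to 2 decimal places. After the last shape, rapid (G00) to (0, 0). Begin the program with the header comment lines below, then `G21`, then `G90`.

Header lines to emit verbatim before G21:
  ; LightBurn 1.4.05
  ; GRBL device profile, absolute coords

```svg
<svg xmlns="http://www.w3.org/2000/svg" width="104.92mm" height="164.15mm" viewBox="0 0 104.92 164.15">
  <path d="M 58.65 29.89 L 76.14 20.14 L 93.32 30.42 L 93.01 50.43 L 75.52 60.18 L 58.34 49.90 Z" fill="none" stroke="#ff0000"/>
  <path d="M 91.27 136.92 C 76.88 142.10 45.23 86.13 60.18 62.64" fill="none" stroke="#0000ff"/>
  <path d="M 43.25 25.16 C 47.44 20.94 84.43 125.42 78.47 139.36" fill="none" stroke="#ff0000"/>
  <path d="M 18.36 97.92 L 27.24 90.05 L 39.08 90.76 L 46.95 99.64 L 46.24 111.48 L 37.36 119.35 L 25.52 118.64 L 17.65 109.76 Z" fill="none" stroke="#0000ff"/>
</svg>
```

Since the viewBox matches the mm dimensions, user units are millimetres directly. The only transform is the Y-flip y_m = 164.15 − y_svg.

Shape 1 is a regular polygon drawn with `<path>`. Its stroke #ff0000 means cut at S812, F667. After flipping Y the toolpath is (58.65,134.26) → (76.14,144.01) → (93.32,133.73) → (93.01,113.72) → (75.52,103.97) → (58.34,114.25) → (58.65,134.26), returning to the start.

Shape 2 is a cubic bezier drawn with `<path>`. Its stroke #0000ff means engrave at S259, F2427. After flipping Y the toolpath is (91.27,27.23) → (81.08,30.71) → (69.80,44.37) → (60.52,63.72) → (56.29,84.27) → (60.18,101.51).

Shape 3 is a cubic bezier drawn with `<path>`. Its stroke #ff0000 means cut at S812, F667. After flipping Y the toolpath is (43.25,138.99) → (49.09,130.07) → (59.17,104.63) → (69.85,72.23) → (77.50,42.42) → (78.47,24.79).

Shape 4 is a regular polygon drawn with `<path>`. Its stroke #0000ff means engrave at S259, F2427. After flipping Y the toolpath is (18.36,66.23) → (27.24,74.10) → (39.08,73.39) → (46.95,64.51) → (46.24,52.67) → (37.36,44.80) → (25.52,45.51) → (17.65,54.39) → (18.36,66.23), returning to the start.

; LightBurn 1.4.05
; GRBL device profile, absolute coords
G21
G90
G00 X58.65 Y134.26
M3 S812
G1 X76.14 Y144.01 F667
G1 X93.32 Y133.73
G1 X93.01 Y113.72
G1 X75.52 Y103.97
G1 X58.34 Y114.25
G1 X58.65 Y134.26
M5
G00 X91.27 Y27.23
M3 S259
G1 X81.08 Y30.71 F2427
G1 X69.80 Y44.37
G1 X60.52 Y63.72
G1 X56.29 Y84.27
G1 X60.18 Y101.51
M5
G00 X43.25 Y138.99
M3 S812
G1 X49.09 Y130.07 F667
G1 X59.17 Y104.63
G1 X69.85 Y72.23
G1 X77.50 Y42.42
G1 X78.47 Y24.79
M5
G00 X18.36 Y66.23
M3 S259
G1 X27.24 Y74.10 F2427
G1 X39.08 Y73.39
G1 X46.95 Y64.51
G1 X46.24 Y52.67
G1 X37.36 Y44.80
G1 X25.52 Y45.51
G1 X17.65 Y54.39
G1 X18.36 Y66.23
M5
G00 X0.00 Y0.00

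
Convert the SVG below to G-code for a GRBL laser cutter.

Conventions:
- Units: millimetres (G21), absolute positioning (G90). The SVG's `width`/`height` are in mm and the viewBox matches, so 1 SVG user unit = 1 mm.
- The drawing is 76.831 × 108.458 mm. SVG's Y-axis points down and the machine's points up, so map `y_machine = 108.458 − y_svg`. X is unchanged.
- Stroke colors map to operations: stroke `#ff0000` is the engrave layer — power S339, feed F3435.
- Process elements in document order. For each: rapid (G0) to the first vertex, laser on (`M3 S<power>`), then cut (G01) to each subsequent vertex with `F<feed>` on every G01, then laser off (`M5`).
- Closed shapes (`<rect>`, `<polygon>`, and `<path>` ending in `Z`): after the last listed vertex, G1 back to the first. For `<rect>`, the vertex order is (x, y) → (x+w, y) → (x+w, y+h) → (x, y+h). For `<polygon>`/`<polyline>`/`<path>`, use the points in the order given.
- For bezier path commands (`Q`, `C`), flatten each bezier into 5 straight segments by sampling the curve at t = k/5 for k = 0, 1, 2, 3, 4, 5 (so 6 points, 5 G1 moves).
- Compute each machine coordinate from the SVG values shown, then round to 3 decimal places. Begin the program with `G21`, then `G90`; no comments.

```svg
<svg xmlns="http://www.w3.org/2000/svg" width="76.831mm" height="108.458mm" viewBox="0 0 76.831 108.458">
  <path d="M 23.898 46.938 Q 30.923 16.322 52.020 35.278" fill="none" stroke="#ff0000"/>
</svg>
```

viewBox `0 0 76.831 108.458` with mm width/height → 1 unit = 1 mm. Flip: y_m = 108.458 − y_svg.

**Shape 1** — `<path>` quadratic bezier, stroke `#ff0000` → engrave (S339, F3435). Control points (SVG): P0=(23.898,46.938), P1=(30.923,16.322), P2=(52.020,35.278); sampled at t=k/5. Machine vertices: (23.898,61.520) → (27.271,71.784) → (31.770,78.081) → (37.394,80.413) → (44.144,78.780) → (52.020,73.180). Open path.

G21
G90
G0 X23.898 Y61.520
M3 S339
G01 X27.271 Y71.784 F3435
G01 X31.770 Y78.081 F3435
G01 X37.394 Y80.413 F3435
G01 X44.144 Y78.780 F3435
G01 X52.020 Y73.180 F3435
M5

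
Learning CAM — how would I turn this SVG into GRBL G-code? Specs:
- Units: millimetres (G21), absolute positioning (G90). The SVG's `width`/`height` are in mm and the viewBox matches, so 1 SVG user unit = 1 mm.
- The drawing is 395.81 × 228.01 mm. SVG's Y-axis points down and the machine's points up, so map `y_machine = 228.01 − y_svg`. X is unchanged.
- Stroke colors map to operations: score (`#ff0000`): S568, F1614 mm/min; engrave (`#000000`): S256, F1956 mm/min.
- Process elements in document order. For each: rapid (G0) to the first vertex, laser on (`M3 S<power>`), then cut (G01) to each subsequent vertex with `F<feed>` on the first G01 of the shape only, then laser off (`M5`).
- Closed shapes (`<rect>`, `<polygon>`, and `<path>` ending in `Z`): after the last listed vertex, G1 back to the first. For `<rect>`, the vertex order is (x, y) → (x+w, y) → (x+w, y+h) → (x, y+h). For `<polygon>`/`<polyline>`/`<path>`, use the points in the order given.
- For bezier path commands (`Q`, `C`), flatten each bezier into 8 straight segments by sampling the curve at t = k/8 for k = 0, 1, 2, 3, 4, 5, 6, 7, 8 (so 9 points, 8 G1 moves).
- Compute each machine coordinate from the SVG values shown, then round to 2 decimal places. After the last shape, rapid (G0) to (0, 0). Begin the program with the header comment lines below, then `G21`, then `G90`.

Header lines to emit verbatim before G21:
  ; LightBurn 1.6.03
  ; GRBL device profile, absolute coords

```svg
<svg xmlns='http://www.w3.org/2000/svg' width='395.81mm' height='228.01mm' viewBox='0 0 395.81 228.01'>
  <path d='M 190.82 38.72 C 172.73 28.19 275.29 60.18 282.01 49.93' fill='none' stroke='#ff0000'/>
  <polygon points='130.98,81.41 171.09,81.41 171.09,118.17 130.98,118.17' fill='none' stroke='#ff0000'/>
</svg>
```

Since the viewBox matches the mm dimensions, user units are millimetres directly. The only transform is the Y-flip y_m = 228.01 − y_svg.

Shape 1 is a cubic bezier drawn with `<path>`. Its stroke #ff0000 means score at S568, F1614. After flipping Y the toolpath is (190.82,189.29) → (189.27,191.41) → (196.49,190.54) → (209.95,187.67) → (227.11,183.79) → (245.43,179.90) → (262.38,176.99) → (275.42,176.05) → (282.01,178.08).

Shape 2 is a rectangle drawn with `<polygon>`. Its stroke #ff0000 means score at S568, F1614. After flipping Y the toolpath is (130.98,146.60) → (171.09,146.60) → (171.09,109.84) → (130.98,109.84) → (130.98,146.60), returning to the start.

; LightBurn 1.6.03
; GRBL device profile, absolute coords
G21
G90
G0 X190.82 Y189.29
M3 S568
G01 X189.27 Y191.41 F1614
G01 X196.49 Y190.54
G01 X209.95 Y187.67
G01 X227.11 Y183.79
G01 X245.43 Y179.90
G01 X262.38 Y176.99
G01 X275.42 Y176.05
G01 X282.01 Y178.08
M5
G0 X130.98 Y146.60
M3 S568
G01 X171.09 Y146.60 F1614
G01 X171.09 Y109.84
G01 X130.98 Y109.84
G01 X130.98 Y146.60
M5
G0 X0.00 Y0.00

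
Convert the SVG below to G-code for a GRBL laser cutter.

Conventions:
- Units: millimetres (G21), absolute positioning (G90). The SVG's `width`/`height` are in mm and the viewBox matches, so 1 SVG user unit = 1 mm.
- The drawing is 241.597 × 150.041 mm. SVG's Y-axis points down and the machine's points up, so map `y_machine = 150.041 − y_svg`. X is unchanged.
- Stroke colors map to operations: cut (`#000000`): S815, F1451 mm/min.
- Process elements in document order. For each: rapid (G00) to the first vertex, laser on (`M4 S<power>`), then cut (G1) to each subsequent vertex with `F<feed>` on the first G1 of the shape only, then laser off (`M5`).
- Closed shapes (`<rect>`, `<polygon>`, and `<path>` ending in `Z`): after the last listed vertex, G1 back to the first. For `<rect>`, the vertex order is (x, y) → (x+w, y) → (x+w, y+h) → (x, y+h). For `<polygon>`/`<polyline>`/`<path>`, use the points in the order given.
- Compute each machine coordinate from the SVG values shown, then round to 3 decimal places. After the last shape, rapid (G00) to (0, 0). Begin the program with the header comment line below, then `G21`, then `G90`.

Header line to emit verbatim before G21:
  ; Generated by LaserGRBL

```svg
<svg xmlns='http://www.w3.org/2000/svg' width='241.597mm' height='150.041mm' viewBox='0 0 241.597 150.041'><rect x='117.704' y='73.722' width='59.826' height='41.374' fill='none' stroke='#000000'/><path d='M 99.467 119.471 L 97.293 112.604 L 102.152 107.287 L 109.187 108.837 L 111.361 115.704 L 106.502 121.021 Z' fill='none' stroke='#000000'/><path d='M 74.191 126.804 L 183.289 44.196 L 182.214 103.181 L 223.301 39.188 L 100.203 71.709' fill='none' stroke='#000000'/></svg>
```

1 u = 1 mm; y_m = 150.041 − y.

[1] `<rect>` rectangle, #000000→cut S815 F1451: (117.704,76.319) → (177.530,76.319) → (177.530,34.945) → (117.704,34.945) → (117.704,76.319) (closed)

[2] `<path>` regular polygon, #000000→cut S815 F1451: (99.467,30.570) → (97.293,37.437) → (102.152,42.754) → (109.187,41.204) → (111.361,34.337) → (106.502,29.020) → (99.467,30.570) (closed)

[3] `<path>` open polyline, #000000→cut S815 F1451: (74.191,23.237) → (183.289,105.845) → (182.214,46.860) → (223.301,110.853) → (100.203,78.332)

; Generated by LaserGRBL
G21
G90
G00 X117.704 Y76.319
M4 S815
G1 X177.530 Y76.319 F1451
G1 X177.530 Y34.945
G1 X117.704 Y34.945
G1 X117.704 Y76.319
M5
G00 X99.467 Y30.570
M4 S815
G1 X97.293 Y37.437 F1451
G1 X102.152 Y42.754
G1 X109.187 Y41.204
G1 X111.361 Y34.337
G1 X106.502 Y29.020
G1 X99.467 Y30.570
M5
G00 X74.191 Y23.237
M4 S815
G1 X183.289 Y105.845 F1451
G1 X182.214 Y46.860
G1 X223.301 Y110.853
G1 X100.203 Y78.332
M5
G00 X0.000 Y0.000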